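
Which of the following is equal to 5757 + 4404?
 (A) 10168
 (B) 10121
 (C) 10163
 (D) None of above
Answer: D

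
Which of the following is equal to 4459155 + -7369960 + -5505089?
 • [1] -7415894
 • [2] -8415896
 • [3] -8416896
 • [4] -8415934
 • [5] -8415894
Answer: 5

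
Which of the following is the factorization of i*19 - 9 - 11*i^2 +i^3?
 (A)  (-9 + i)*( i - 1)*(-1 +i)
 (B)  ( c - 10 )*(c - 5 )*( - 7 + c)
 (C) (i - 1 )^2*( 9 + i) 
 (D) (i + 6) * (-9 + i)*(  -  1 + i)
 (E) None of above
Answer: A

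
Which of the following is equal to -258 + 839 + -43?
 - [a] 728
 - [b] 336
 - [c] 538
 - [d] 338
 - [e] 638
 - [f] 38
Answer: c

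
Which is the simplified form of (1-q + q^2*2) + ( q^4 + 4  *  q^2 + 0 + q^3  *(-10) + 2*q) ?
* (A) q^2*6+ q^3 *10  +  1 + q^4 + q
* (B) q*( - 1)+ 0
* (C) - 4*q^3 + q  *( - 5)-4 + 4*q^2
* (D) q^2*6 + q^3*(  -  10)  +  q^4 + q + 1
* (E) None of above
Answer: D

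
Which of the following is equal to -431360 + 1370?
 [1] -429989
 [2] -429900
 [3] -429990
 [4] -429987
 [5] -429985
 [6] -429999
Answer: 3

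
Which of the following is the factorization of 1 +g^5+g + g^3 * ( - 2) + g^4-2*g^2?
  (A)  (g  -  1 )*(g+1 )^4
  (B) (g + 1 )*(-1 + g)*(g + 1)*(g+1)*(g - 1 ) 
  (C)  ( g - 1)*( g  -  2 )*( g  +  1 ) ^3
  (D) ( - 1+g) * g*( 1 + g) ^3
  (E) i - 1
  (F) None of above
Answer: B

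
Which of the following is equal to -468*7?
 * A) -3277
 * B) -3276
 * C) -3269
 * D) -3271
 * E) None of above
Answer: B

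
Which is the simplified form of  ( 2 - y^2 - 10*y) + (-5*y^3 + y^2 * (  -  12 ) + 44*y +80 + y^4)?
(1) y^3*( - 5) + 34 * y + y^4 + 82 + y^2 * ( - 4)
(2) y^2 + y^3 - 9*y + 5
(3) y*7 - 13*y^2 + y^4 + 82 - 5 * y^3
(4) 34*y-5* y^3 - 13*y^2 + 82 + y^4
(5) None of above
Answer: 4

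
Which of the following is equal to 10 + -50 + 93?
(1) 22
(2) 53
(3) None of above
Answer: 2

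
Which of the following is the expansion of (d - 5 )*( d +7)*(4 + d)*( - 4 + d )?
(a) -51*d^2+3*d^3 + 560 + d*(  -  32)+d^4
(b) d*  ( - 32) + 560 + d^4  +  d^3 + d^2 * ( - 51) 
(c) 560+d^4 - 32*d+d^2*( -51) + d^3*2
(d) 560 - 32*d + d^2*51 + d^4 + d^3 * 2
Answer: c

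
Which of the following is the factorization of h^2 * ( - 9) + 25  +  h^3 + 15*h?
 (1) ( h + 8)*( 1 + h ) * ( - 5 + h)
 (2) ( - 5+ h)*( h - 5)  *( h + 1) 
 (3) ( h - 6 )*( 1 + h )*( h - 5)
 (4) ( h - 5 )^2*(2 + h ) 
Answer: 2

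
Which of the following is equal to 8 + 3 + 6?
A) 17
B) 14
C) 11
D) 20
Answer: A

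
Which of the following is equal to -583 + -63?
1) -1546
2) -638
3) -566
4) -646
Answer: 4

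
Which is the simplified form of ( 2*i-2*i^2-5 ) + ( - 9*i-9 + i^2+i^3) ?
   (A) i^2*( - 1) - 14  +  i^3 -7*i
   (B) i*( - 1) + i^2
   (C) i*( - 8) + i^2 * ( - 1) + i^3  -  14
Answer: A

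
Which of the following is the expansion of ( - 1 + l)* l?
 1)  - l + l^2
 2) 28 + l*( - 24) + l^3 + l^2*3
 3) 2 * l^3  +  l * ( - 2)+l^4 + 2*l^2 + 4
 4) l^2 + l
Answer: 1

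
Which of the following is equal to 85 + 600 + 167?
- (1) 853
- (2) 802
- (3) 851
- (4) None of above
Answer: 4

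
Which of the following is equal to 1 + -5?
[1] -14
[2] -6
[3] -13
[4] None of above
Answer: 4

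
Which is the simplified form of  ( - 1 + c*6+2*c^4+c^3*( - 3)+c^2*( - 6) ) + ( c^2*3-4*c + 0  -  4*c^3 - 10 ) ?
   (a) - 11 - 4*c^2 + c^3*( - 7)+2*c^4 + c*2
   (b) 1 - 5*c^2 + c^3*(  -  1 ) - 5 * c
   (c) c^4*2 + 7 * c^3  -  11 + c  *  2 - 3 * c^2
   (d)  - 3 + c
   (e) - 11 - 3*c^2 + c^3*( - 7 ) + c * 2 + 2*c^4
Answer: e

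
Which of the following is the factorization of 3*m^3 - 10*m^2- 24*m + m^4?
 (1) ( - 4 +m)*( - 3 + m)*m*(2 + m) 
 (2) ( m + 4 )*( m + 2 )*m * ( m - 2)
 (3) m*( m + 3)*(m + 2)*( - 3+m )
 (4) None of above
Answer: 4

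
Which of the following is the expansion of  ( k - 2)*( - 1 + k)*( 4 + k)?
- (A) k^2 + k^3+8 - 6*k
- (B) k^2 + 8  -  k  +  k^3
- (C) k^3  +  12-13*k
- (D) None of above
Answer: D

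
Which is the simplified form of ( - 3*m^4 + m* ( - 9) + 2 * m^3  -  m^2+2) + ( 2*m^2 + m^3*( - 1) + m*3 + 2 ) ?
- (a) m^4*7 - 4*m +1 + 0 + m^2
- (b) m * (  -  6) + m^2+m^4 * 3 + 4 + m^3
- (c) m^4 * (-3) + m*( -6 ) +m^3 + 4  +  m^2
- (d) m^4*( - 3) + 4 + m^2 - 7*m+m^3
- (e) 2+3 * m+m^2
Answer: c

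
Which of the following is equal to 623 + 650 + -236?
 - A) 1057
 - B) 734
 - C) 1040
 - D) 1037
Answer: D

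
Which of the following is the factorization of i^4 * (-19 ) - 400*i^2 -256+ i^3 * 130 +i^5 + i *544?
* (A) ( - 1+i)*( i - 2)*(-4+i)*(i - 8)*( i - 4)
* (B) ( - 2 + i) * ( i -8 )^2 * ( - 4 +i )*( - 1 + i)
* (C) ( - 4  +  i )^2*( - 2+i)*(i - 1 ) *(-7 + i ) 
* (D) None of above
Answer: A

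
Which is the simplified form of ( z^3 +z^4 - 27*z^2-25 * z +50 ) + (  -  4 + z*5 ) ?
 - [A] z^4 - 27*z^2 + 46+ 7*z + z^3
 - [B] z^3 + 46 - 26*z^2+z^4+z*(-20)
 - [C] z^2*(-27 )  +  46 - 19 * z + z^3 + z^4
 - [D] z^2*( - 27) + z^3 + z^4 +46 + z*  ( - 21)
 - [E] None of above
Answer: E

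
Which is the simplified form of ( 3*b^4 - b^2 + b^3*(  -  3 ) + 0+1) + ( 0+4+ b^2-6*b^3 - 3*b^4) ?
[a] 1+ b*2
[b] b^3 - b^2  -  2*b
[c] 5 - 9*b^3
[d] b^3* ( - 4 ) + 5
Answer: c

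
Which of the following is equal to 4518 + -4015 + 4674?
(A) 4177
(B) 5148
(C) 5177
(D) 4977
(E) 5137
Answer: C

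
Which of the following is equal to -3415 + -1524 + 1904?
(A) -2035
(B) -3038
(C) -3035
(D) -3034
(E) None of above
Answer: C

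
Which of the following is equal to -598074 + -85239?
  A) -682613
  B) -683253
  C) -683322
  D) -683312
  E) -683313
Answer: E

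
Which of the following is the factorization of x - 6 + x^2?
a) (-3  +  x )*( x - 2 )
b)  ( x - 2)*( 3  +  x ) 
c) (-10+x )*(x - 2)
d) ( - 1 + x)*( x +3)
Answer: b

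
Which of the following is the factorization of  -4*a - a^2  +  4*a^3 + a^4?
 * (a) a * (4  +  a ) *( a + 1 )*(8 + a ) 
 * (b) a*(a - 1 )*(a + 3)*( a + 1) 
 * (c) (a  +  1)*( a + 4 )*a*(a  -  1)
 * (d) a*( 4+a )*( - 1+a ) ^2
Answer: c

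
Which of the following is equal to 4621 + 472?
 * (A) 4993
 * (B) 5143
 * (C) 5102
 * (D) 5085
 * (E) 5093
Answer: E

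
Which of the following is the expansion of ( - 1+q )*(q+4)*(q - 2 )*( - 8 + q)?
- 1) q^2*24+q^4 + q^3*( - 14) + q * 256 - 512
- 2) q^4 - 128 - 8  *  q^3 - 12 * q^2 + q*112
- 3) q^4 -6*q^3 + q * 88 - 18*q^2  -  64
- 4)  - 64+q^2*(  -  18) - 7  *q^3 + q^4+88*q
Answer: 4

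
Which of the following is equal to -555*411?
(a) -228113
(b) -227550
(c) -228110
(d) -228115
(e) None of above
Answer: e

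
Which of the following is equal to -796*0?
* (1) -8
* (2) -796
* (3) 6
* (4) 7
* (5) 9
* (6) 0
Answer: 6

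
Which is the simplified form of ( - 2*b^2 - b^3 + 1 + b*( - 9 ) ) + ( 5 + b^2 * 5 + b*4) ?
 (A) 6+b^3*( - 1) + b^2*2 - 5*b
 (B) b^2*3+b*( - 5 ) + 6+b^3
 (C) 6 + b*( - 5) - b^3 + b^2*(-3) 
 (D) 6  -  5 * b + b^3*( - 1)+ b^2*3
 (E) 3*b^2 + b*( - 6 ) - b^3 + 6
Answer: D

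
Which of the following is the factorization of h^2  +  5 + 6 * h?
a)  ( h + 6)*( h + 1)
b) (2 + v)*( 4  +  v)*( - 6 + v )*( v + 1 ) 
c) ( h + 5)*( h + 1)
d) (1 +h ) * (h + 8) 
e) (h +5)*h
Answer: c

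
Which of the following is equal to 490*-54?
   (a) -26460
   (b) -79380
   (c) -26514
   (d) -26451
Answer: a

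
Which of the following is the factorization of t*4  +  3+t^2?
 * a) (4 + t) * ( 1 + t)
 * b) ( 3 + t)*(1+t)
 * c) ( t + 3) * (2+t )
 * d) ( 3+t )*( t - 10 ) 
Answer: b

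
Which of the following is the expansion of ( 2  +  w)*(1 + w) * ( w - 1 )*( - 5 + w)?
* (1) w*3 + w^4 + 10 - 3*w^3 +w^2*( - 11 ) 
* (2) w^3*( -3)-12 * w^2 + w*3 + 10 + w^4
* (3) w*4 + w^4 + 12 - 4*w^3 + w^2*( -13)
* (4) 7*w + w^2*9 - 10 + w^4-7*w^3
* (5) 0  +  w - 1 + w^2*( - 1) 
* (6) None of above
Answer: 1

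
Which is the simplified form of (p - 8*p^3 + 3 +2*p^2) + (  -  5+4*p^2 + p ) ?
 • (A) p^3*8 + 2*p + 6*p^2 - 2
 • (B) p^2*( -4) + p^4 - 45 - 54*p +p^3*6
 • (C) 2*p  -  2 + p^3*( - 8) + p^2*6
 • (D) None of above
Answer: C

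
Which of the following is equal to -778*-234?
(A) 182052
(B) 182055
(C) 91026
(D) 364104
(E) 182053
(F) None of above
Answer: A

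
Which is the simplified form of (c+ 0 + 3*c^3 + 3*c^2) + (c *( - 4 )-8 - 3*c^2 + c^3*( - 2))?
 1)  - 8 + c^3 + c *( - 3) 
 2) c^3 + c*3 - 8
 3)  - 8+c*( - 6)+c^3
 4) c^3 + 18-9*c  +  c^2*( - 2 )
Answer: 1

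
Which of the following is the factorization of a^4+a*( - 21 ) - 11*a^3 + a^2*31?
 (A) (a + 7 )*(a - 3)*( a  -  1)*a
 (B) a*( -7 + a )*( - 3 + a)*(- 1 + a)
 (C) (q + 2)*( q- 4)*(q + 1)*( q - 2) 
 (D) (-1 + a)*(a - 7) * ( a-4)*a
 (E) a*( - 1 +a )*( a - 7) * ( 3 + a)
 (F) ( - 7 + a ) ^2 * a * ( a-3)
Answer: B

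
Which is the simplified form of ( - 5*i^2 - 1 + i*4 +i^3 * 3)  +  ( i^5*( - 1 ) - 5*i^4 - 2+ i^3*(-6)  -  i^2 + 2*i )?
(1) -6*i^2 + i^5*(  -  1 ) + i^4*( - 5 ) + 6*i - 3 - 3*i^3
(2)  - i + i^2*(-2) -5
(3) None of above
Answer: 1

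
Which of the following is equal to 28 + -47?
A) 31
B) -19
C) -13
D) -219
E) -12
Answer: B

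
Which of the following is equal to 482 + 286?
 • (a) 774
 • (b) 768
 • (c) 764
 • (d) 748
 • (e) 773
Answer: b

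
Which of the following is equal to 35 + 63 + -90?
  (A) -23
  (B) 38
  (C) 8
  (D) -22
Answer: C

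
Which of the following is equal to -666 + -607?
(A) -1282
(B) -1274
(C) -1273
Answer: C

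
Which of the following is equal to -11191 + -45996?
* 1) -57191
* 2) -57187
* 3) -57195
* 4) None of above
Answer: 2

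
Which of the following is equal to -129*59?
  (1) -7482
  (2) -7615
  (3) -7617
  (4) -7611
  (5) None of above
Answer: 4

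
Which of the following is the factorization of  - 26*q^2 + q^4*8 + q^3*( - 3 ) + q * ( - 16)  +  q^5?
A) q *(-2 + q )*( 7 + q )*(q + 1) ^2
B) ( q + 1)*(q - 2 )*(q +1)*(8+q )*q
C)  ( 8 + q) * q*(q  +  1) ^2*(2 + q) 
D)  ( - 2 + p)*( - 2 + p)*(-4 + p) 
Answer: B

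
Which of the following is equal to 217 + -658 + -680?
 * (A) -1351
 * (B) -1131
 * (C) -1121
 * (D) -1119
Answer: C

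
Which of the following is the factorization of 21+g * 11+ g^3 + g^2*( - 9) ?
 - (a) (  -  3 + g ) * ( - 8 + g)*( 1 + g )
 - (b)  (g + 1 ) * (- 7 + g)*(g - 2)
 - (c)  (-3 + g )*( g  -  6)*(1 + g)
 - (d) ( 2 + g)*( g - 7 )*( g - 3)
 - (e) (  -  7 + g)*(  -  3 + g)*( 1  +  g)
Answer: e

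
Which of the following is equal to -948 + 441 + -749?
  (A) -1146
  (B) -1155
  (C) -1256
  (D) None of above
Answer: C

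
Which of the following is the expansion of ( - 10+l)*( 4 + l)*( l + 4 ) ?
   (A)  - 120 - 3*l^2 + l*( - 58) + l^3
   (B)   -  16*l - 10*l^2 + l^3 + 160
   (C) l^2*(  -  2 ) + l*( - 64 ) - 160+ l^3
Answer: C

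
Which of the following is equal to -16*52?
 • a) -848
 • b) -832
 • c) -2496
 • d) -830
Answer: b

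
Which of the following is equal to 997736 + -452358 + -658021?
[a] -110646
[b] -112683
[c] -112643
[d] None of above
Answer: c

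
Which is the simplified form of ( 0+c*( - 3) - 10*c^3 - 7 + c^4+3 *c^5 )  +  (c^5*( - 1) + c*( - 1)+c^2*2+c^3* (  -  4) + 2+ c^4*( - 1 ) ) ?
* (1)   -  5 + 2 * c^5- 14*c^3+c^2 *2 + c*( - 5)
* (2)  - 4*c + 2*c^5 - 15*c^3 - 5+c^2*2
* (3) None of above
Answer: 3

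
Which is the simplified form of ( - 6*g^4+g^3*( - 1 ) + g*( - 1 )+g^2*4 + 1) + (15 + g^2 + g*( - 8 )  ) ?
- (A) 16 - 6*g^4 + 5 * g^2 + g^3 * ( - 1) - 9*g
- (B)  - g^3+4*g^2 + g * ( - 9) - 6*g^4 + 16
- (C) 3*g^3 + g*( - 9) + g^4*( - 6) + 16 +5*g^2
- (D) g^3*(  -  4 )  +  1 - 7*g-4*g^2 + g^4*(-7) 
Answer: A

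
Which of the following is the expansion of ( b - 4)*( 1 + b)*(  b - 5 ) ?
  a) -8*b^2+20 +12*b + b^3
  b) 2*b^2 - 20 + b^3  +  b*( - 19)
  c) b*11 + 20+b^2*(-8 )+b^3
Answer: c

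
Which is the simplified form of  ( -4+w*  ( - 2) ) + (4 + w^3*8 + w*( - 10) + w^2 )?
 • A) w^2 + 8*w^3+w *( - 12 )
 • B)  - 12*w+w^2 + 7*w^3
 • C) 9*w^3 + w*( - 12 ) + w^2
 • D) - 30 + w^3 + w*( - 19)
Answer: A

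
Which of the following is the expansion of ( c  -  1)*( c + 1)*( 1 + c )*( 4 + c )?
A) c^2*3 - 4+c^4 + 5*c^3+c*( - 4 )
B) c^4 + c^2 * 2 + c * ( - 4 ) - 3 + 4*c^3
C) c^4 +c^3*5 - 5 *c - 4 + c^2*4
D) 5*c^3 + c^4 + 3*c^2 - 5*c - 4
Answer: D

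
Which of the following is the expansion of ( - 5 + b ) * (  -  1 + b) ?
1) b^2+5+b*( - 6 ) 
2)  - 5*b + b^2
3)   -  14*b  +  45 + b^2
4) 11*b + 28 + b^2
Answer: 1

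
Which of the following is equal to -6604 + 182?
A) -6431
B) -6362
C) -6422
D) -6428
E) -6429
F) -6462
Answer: C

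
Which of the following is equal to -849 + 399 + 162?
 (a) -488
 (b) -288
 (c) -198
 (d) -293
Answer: b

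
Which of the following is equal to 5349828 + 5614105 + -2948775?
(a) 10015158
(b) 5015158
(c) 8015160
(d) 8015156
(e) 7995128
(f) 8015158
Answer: f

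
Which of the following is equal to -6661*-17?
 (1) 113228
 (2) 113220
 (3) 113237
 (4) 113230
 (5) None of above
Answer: 3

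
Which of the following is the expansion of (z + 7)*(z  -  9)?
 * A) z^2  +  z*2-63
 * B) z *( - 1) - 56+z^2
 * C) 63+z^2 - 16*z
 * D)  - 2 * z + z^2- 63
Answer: D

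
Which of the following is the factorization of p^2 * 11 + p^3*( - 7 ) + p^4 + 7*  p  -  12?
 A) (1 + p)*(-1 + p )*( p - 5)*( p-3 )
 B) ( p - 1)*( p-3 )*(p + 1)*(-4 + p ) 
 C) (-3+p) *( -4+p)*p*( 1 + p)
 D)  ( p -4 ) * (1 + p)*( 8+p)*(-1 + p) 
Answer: B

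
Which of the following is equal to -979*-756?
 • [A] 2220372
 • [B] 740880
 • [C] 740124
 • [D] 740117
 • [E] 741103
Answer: C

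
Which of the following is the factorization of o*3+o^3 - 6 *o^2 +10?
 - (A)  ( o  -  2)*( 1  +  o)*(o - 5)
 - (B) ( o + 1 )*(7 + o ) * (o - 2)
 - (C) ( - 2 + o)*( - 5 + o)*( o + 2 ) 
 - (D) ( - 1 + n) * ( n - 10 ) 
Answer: A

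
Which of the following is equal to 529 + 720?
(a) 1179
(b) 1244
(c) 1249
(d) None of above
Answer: c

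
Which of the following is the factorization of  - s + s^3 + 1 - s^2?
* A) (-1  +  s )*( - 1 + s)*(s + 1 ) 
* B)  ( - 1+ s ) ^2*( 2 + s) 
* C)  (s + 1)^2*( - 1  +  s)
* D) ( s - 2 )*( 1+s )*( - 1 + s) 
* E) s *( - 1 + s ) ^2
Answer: A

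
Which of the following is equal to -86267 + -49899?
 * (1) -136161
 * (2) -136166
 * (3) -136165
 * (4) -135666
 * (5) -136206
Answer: 2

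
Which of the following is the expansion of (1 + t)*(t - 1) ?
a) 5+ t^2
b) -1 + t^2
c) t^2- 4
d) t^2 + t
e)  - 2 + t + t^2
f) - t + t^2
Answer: b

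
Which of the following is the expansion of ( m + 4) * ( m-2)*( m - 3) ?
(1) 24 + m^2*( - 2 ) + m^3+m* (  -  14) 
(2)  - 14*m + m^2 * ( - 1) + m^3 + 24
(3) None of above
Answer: 2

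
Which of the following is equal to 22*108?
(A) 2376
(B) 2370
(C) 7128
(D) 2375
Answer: A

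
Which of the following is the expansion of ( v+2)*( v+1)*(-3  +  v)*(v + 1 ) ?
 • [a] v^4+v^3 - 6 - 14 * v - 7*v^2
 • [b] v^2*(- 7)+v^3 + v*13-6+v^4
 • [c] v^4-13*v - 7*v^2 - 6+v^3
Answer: c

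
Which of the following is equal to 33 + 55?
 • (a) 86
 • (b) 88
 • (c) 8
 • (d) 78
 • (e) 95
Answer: b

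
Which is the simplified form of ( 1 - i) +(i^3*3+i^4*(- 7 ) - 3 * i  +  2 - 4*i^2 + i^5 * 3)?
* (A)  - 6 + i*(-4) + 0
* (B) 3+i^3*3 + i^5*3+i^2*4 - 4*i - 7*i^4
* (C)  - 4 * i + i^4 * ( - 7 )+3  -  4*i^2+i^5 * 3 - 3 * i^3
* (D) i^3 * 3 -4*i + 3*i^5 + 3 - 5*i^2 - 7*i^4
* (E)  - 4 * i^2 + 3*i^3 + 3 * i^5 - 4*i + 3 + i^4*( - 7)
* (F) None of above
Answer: E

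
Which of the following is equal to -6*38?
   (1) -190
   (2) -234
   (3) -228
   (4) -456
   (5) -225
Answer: 3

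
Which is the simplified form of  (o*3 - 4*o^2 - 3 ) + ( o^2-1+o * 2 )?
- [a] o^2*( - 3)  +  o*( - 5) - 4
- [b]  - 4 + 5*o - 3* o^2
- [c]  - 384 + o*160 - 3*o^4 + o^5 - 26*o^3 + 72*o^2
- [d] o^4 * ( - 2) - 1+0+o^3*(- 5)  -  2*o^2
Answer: b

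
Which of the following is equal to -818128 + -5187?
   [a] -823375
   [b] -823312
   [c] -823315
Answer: c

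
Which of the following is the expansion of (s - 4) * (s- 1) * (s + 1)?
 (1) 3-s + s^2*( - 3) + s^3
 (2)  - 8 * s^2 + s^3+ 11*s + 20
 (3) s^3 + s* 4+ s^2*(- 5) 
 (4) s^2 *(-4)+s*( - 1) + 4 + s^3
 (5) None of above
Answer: 4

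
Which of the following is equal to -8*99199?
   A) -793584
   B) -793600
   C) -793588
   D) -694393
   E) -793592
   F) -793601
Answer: E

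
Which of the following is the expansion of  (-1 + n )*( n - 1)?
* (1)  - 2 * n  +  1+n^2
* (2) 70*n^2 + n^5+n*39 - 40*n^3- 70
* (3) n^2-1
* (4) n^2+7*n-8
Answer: 1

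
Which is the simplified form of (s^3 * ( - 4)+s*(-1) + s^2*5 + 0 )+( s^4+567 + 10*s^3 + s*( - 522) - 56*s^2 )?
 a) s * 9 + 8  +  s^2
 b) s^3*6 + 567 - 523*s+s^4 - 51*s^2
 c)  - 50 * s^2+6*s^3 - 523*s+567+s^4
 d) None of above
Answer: b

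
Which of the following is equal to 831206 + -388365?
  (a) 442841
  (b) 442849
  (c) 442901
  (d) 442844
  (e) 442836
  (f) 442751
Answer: a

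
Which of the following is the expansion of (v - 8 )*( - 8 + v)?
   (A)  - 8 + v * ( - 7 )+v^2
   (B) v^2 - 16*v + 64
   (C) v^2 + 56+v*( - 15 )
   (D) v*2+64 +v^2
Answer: B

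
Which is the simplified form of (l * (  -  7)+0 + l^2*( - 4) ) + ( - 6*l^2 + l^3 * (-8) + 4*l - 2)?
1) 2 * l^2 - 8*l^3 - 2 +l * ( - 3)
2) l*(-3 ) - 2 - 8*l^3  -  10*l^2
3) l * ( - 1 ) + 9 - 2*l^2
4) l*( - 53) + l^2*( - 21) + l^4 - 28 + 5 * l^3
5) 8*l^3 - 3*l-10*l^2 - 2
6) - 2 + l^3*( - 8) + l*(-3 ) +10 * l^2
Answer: 2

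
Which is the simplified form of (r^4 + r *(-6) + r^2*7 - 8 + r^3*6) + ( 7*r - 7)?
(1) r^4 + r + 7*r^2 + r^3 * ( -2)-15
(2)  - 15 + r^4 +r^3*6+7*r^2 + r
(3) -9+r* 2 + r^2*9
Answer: 2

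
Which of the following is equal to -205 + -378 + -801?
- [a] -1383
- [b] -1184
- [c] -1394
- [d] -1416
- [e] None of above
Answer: e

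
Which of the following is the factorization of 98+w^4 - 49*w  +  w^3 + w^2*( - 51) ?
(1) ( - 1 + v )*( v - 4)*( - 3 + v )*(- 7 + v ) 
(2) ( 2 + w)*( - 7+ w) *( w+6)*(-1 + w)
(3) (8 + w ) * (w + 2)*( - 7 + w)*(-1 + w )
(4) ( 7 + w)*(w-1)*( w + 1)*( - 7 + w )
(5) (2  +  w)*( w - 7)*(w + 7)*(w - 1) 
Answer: 5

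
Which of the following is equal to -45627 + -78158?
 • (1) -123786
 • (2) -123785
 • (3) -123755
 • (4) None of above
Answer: 2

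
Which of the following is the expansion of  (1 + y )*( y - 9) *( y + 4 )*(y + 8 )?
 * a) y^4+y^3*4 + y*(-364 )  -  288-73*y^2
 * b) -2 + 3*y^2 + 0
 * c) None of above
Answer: a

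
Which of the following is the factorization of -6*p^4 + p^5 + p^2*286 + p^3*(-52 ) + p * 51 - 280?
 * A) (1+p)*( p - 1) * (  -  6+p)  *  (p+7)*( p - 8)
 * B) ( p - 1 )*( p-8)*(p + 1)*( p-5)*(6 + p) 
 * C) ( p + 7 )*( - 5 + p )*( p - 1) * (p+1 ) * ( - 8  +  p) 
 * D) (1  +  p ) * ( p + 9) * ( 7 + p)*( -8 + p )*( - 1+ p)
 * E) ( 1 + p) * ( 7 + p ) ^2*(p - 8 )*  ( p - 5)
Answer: C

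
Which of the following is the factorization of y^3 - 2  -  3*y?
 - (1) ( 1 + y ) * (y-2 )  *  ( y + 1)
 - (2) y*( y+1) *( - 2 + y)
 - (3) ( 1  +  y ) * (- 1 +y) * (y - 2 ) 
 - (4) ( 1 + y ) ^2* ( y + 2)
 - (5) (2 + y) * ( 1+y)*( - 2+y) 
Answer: 1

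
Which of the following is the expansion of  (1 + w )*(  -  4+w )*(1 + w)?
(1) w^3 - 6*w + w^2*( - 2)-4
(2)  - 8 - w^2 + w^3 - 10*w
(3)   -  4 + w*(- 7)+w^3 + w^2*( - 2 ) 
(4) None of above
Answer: 3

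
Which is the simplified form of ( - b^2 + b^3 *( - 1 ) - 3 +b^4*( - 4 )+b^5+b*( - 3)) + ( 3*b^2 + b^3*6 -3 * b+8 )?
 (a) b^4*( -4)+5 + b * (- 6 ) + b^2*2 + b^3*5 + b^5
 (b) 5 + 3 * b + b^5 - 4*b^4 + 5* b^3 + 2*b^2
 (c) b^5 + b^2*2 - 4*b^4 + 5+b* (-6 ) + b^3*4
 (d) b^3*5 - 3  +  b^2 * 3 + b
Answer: a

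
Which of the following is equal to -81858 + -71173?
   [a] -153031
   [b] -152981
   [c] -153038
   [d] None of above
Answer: a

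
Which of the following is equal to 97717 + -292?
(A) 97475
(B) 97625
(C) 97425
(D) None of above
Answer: C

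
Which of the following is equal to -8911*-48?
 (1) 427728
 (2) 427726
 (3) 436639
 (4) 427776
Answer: 1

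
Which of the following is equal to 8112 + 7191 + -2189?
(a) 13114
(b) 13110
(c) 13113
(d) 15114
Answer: a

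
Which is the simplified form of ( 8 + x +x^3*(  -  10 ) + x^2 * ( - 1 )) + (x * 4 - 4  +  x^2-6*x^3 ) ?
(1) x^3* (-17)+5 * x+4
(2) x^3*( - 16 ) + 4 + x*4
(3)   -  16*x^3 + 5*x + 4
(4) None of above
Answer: 3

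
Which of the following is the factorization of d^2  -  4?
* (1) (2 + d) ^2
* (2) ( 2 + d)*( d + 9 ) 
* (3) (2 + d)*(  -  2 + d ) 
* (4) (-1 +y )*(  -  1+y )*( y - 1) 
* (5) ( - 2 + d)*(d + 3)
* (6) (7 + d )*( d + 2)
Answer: 3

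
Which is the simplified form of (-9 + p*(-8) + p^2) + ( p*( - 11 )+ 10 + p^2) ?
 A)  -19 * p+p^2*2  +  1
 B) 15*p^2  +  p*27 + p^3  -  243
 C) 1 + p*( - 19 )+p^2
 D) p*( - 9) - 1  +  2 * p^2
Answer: A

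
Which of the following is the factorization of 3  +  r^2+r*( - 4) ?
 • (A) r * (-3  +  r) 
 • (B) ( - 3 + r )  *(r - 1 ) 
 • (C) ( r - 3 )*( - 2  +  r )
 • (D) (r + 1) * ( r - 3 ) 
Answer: B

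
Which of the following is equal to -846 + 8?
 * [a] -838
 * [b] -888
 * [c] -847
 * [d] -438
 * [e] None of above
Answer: a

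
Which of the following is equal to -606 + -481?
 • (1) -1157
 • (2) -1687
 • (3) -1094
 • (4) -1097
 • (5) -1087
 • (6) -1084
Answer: 5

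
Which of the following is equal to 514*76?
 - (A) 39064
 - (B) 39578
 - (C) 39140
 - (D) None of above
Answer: A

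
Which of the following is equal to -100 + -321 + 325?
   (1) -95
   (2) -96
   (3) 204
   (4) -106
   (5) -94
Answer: 2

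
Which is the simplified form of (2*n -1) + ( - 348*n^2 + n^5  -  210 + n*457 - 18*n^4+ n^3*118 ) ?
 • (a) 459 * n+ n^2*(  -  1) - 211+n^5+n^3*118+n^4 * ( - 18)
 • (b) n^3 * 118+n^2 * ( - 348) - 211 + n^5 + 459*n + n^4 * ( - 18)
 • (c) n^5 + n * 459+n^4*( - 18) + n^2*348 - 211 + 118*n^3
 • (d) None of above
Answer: b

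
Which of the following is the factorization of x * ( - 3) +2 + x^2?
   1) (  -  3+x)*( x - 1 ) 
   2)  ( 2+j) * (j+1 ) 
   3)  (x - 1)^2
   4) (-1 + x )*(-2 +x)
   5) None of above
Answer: 4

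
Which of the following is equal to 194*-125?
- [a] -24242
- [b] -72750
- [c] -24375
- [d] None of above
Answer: d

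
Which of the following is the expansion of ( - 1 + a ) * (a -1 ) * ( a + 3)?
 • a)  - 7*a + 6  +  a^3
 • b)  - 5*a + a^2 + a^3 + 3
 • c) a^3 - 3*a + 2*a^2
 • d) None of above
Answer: b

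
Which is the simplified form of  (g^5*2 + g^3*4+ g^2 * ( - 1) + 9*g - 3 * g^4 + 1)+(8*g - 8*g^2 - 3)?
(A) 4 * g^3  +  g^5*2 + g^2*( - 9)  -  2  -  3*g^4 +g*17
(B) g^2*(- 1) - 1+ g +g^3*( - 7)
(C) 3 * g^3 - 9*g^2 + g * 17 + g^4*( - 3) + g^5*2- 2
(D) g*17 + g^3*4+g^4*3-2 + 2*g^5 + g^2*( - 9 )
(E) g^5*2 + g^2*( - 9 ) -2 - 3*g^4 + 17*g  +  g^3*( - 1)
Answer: A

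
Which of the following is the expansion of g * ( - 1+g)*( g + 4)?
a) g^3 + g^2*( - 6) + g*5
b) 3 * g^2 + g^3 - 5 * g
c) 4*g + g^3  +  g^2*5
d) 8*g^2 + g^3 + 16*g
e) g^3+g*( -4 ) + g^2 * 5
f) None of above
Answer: f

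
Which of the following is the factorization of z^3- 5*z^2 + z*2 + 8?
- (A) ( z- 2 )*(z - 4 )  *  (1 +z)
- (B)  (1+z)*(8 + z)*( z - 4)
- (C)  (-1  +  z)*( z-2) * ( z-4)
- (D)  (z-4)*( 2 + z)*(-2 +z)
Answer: A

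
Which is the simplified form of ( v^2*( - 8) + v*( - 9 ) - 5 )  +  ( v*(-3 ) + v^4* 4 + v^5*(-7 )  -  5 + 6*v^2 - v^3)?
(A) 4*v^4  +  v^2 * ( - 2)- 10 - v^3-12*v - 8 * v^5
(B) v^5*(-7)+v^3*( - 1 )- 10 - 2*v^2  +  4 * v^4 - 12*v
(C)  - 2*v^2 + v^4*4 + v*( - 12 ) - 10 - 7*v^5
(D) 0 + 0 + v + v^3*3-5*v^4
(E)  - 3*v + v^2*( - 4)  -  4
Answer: B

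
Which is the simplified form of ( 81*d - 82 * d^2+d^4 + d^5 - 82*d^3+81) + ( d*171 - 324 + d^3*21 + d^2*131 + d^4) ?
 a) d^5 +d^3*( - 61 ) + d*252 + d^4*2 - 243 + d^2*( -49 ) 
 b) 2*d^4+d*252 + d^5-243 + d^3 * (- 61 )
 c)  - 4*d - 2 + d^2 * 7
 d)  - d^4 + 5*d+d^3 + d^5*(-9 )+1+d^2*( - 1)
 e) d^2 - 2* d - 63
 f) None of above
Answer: f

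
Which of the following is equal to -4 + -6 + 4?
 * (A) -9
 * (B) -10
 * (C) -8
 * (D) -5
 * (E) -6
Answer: E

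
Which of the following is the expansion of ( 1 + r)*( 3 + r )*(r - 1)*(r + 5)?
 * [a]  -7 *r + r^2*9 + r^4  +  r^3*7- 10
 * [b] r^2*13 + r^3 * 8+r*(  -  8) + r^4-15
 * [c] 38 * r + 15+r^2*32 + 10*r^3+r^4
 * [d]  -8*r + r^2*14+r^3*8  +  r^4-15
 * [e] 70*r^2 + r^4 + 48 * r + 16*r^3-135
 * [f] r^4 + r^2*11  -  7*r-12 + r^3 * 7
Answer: d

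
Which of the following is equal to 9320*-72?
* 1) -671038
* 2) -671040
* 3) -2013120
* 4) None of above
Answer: 2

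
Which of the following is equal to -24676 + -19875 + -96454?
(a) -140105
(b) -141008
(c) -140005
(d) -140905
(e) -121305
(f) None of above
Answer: f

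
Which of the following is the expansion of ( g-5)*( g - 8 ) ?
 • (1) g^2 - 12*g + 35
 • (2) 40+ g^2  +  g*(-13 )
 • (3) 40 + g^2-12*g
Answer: 2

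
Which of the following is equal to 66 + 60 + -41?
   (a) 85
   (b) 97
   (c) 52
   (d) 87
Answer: a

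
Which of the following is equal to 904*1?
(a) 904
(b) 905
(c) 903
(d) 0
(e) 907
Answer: a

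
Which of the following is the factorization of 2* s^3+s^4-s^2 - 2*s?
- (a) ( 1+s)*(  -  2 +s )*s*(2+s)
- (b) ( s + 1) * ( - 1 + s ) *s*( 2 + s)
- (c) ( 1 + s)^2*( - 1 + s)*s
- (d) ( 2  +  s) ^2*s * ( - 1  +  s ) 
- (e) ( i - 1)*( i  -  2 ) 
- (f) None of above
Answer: b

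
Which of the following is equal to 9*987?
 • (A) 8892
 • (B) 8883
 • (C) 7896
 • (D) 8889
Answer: B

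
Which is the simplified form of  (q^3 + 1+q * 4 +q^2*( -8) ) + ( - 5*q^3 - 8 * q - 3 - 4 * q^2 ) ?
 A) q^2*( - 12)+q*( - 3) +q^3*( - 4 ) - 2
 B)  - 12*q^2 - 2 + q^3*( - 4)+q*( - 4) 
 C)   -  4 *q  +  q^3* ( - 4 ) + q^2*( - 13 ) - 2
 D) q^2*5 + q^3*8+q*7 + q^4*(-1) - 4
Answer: B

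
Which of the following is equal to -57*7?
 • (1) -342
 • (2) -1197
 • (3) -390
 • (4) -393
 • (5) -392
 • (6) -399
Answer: 6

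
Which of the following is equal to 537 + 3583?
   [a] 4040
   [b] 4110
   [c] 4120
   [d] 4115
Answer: c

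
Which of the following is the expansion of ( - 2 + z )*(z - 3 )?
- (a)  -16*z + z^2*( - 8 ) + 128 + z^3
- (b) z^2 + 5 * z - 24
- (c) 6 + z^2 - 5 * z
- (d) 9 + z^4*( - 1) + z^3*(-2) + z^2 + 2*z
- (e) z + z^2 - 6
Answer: c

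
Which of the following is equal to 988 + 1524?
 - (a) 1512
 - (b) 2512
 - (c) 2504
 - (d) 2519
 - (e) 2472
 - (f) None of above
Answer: b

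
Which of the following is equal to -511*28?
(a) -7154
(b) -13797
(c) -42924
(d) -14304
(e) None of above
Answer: e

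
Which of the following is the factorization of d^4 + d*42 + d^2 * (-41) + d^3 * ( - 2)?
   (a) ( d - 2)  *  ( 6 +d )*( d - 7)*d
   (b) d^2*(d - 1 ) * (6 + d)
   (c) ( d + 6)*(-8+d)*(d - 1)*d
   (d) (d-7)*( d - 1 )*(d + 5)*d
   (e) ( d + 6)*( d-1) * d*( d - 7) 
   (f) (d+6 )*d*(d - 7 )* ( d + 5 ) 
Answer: e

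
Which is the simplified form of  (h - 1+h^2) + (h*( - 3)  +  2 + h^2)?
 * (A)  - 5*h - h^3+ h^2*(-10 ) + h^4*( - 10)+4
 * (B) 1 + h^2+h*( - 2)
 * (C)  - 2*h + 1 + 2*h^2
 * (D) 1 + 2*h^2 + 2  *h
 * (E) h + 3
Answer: C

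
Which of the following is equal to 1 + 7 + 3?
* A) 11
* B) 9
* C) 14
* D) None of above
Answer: A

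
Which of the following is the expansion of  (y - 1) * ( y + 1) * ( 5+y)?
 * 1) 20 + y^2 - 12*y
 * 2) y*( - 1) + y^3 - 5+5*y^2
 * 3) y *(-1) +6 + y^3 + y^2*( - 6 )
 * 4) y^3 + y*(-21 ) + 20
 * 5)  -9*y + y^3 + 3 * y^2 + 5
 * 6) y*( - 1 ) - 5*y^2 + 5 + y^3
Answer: 2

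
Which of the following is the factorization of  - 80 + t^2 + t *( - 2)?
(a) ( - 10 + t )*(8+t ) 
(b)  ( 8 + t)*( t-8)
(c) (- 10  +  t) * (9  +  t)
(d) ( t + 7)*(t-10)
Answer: a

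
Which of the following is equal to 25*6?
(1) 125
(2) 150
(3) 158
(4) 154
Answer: 2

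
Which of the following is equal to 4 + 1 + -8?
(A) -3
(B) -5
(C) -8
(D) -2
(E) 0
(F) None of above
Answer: A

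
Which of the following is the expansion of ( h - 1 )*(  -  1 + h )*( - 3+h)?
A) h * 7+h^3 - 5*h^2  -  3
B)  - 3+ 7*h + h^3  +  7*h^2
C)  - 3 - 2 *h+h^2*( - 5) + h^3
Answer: A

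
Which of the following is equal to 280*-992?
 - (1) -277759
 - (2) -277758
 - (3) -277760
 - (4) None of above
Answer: 3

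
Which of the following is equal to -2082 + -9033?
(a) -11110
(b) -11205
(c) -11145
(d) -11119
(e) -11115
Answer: e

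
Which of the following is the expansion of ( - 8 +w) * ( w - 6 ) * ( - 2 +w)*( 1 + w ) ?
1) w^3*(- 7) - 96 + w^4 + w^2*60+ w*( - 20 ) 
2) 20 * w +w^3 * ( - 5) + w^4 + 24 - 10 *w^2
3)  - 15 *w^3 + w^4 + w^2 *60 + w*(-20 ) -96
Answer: 3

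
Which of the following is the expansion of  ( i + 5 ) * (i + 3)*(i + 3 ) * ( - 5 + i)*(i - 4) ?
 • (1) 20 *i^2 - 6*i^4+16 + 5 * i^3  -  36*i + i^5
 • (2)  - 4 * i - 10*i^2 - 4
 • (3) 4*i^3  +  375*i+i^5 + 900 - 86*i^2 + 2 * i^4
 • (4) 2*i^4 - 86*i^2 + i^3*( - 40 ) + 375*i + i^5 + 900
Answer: 4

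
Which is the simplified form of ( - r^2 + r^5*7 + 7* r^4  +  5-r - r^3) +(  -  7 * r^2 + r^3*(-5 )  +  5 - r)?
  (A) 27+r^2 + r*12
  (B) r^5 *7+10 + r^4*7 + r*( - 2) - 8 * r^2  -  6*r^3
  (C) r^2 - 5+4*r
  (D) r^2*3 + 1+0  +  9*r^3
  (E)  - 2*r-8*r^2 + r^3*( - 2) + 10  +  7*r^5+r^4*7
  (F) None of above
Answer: B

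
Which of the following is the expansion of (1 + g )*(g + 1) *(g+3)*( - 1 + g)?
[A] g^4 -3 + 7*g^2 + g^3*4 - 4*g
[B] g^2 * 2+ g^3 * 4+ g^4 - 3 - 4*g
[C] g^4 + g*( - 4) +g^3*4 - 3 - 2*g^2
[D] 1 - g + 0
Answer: B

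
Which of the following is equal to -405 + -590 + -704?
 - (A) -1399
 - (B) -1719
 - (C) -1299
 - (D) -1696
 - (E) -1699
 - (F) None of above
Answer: E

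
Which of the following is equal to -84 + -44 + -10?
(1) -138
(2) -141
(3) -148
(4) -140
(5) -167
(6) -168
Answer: 1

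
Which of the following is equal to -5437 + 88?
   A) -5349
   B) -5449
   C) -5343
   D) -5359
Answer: A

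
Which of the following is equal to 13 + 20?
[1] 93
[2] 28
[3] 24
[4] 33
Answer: 4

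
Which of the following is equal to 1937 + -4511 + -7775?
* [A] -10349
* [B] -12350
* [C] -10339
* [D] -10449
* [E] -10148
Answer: A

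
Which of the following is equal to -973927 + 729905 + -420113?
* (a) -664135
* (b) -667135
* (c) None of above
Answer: a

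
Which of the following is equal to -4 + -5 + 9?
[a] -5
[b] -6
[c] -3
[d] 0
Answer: d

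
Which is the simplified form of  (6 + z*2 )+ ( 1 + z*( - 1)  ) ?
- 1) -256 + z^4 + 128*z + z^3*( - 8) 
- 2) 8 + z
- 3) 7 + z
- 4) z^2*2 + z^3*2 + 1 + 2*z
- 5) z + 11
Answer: 3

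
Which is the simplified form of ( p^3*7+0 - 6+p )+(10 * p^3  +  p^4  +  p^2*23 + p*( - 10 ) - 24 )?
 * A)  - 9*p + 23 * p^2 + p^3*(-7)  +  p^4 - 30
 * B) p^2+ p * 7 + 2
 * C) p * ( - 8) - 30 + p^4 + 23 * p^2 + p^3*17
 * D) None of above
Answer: D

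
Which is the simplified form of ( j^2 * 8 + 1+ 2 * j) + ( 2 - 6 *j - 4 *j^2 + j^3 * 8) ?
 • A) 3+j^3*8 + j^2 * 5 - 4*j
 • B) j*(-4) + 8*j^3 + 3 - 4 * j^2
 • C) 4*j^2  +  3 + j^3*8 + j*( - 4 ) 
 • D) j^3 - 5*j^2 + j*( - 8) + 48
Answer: C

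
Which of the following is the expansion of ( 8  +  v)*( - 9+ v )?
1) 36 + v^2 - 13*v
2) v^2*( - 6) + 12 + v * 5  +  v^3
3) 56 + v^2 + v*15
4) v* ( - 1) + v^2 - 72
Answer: 4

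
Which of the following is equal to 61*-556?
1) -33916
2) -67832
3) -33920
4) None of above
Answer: 1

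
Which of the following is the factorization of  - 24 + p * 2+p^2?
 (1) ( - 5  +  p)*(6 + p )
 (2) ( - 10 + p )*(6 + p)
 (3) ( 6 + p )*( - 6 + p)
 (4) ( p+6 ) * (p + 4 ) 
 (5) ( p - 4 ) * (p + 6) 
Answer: 5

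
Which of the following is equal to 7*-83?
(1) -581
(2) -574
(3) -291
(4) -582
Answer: 1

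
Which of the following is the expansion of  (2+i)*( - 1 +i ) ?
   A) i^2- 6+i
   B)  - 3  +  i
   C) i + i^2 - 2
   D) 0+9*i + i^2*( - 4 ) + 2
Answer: C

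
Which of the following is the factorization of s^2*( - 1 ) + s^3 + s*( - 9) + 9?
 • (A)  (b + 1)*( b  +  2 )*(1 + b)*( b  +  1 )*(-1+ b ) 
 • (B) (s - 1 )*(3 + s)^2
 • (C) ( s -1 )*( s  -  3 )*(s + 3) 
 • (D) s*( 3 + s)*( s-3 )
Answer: C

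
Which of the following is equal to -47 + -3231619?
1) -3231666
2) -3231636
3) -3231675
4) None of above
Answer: 1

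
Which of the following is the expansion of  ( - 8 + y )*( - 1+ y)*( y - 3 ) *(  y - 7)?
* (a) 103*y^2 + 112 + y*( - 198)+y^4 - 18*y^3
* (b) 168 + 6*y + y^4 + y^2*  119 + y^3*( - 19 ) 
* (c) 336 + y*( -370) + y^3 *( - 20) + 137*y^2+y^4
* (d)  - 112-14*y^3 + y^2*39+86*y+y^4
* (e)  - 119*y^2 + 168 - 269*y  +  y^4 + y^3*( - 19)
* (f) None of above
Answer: f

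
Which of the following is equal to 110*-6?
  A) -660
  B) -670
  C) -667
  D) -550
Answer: A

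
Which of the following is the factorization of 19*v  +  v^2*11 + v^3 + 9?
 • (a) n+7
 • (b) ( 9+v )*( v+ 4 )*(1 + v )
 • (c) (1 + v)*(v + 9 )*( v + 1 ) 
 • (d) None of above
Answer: c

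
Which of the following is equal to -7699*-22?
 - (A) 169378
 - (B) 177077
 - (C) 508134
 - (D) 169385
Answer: A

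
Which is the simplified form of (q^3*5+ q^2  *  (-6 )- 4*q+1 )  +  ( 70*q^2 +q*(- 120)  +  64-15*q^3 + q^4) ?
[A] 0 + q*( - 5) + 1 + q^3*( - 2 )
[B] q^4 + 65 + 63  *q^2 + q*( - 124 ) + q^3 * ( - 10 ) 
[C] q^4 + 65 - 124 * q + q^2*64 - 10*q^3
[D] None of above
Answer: C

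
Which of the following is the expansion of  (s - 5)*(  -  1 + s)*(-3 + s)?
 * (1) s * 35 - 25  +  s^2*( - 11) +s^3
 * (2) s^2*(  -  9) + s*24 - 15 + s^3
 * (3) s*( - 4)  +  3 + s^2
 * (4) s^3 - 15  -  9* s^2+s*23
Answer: 4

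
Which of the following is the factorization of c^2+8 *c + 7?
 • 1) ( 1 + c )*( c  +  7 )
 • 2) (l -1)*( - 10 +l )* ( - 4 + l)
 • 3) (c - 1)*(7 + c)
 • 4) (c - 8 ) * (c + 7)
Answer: 1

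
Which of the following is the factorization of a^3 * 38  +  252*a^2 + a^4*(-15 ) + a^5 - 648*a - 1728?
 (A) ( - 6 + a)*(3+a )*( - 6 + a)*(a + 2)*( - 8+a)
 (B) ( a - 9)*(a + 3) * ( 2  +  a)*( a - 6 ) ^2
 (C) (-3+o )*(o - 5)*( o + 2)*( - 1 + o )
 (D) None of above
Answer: A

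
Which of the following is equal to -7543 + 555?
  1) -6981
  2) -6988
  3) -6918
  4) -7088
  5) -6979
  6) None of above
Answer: 2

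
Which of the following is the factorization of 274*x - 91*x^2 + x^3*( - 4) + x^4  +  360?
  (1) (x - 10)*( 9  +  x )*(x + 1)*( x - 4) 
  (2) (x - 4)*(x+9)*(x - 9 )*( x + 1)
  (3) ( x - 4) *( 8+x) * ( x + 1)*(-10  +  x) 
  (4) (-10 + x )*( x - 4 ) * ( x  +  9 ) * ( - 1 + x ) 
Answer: 1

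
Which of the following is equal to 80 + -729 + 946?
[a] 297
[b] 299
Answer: a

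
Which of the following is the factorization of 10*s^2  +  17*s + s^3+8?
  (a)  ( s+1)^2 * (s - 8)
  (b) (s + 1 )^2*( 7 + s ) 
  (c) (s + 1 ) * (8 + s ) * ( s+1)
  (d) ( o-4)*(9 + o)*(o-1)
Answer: c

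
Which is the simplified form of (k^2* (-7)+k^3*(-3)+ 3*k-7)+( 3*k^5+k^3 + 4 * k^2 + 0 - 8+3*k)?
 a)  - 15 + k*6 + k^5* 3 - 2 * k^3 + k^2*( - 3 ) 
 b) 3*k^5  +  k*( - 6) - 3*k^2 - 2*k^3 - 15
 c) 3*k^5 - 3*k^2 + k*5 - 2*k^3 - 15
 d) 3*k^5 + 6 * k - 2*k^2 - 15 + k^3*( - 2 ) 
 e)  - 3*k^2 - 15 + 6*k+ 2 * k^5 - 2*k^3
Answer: a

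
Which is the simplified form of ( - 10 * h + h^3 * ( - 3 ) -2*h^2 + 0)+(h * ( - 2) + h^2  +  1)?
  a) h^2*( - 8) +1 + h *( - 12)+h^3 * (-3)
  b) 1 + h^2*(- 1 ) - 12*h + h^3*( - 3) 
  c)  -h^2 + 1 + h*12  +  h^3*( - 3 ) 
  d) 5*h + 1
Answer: b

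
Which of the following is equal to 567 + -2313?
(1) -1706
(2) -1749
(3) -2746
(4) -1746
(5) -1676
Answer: 4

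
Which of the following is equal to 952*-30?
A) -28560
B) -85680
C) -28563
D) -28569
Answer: A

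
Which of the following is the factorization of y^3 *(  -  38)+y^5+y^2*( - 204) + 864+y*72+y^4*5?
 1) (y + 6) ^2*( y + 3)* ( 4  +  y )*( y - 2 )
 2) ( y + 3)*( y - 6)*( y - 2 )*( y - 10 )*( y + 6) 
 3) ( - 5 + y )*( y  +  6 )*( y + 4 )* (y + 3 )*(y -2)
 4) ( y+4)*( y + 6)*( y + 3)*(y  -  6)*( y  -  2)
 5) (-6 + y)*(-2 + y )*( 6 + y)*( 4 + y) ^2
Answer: 4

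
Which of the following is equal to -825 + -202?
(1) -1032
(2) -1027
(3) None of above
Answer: 2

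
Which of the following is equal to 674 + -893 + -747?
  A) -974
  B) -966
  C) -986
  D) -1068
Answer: B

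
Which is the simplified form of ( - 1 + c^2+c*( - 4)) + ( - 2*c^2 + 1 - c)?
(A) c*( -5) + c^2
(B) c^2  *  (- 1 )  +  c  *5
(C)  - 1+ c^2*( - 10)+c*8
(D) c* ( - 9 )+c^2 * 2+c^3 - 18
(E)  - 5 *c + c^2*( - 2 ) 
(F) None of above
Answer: F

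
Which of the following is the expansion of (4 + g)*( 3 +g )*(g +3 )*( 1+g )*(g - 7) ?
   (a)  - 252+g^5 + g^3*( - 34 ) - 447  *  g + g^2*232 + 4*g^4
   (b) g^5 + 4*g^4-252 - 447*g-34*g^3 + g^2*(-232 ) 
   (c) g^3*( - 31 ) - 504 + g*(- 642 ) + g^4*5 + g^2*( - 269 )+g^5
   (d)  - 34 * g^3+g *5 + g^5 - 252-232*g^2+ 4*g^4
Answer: b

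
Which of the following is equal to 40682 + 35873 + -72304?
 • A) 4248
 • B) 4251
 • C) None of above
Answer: B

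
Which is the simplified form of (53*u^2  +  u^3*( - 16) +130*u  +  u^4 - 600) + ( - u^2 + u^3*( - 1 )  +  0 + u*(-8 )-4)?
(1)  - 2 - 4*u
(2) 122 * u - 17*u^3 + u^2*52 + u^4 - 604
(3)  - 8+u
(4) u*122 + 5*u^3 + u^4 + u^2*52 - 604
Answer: 2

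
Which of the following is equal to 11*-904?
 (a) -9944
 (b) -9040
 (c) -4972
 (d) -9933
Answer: a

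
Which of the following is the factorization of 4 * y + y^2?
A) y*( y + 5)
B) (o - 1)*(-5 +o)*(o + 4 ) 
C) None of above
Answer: C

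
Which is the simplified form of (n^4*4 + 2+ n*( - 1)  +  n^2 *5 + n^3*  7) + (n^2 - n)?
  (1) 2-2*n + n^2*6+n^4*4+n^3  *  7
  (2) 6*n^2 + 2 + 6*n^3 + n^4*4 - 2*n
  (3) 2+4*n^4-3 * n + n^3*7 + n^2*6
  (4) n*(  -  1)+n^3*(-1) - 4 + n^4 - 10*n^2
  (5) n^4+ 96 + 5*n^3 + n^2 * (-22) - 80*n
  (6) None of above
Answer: 1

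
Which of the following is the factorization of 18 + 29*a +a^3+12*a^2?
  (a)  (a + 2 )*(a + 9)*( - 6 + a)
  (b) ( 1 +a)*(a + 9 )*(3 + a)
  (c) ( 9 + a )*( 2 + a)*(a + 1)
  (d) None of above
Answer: c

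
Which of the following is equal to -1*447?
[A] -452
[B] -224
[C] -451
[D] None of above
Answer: D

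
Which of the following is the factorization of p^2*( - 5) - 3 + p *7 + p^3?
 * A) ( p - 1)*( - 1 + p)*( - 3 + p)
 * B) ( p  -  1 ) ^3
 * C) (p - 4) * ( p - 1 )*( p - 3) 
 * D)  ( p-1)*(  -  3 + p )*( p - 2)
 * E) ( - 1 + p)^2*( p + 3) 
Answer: A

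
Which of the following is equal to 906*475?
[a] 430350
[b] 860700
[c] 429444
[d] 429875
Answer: a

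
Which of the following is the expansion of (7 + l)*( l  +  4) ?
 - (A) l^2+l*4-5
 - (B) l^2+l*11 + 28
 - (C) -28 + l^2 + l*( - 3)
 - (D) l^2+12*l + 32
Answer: B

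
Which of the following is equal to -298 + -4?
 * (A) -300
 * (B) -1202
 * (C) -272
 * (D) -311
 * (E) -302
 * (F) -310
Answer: E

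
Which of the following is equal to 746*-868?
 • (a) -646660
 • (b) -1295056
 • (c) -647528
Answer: c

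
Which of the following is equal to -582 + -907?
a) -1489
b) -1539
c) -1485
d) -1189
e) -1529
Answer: a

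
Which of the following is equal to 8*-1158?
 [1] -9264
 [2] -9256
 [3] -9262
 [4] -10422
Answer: 1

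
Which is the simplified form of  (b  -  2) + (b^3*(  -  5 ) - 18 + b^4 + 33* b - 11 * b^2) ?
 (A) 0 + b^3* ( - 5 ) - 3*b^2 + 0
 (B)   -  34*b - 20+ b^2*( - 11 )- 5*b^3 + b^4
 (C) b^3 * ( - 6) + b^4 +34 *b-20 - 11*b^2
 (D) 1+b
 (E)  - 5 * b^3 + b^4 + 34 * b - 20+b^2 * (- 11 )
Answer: E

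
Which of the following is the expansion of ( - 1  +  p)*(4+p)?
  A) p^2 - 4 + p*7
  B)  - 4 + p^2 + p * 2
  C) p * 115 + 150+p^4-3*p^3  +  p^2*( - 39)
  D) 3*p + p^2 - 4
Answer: D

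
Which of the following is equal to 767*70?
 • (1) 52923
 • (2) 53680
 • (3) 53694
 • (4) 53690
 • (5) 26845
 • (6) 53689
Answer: 4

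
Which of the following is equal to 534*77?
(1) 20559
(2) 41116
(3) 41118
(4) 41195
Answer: 3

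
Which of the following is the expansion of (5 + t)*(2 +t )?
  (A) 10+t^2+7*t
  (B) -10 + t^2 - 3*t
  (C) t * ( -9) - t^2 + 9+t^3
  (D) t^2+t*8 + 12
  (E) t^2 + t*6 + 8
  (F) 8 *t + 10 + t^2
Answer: A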